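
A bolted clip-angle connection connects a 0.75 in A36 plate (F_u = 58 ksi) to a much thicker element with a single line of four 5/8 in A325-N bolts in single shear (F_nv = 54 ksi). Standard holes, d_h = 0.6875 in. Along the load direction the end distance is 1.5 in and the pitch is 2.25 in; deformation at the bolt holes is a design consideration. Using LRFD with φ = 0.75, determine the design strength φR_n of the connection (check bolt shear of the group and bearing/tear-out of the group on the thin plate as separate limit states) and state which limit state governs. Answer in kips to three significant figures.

49.7 kips (bolt shear governs)

Bolt shear: A_b = π·0.625²/4 = 0.3068 in²; R_n = 54 × 0.3068 × 4 × 1 = 66.27 kips → 0.75 × 66.27 = 49.7 kips.
Bearing (1.2 l_c t F_u ≤ 2.4 d t F_u): upper limit = 2.4·0.625·0.75·58 = 65.25 kips.
  Edge l_c = 1.5 − 0.6875/2 = 1.156 → r_n = 60.36 kips; interior l_c = 2.25 − 0.6875 = 1.562 → r_n = 65.25 kips.
  R_n,bearing = 1·60.36 + 3·65.25 = 256.1 kips → 0.75 × 256.1 = 192 kips.
Bolt shear governs: 49.7 kips.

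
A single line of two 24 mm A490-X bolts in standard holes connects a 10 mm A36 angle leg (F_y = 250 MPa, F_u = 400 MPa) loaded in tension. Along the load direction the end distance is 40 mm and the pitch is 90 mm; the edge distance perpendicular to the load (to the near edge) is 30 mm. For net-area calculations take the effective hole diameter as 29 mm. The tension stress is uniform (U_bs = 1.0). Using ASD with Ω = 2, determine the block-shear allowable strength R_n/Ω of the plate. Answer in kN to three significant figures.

128 kN

Shear plane L_v = 40 + 1·90 = 130 mm; A_gv = 130 × 10 = 1300 mm².
A_nv = (130 − 1.5·29) × 10 = 865 mm².
A_nt = (30 − 0.5·29) × 10 = 155 mm².
0.6 F_u A_nv = 207.6 kN; 0.6 F_y A_gv = 195 kN → shear yielding governs the shear term.
R_n = 195 + 1.0 × 400 × 155 / 1000 = 257 kN.
Allowable strength R_n/Ω = 257 / 2 = 128 kN.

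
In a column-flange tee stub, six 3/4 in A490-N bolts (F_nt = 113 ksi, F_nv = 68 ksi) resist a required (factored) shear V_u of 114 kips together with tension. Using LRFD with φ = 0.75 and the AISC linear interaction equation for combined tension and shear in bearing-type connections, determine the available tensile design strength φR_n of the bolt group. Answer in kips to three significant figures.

A_b = π·0.75²/4 = 0.4418 in²; f_rv = 114 / (6 × 0.4418) = 43.01 ksi.
F'_nt = 1.3 F_nt − (F_nt / φF_nv) f_rv = 1.3·113 − (113/(0.75·68))·43.01 = 51.61 ksi, capped at F_nt → F'_nt = 51.61 ksi.
R_n = F'_nt · A_b · n = 51.61 × 0.4418 × 6 = 136.8 kips.
Design strength φR_n = 0.75 × 136.8 = 103 kips.

103 kips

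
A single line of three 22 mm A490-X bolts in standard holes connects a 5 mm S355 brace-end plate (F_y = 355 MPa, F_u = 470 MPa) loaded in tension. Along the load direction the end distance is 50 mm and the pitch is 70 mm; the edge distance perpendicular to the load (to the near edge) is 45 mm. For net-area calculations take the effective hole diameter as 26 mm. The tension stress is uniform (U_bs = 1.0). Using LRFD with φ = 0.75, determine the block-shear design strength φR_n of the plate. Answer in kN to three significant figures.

Shear plane L_v = 50 + 2·70 = 190 mm; A_gv = 190 × 5 = 950 mm².
A_nv = (190 − 2.5·26) × 5 = 625 mm².
A_nt = (45 − 0.5·26) × 5 = 160 mm².
0.6 F_u A_nv = 176.2 kN; 0.6 F_y A_gv = 202.3 kN → shear rupture governs the shear term.
R_n = 176.2 + 1.0 × 470 × 160 / 1000 = 251.4 kN.
Design strength φR_n = 0.75 × 251.4 = 189 kN.

189 kN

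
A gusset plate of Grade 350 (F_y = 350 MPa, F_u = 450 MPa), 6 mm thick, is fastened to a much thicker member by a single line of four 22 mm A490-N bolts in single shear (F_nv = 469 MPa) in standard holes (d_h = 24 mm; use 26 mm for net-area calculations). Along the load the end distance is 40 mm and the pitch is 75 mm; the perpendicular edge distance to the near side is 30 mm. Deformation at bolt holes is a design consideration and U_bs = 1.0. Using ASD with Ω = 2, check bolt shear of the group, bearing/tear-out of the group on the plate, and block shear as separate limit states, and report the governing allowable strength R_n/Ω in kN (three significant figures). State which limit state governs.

164 kN (block shear governs)

Bolt shear: A_b = π·22²/4 = 380.1 mm²; R_n = 469 × 380.1 × 4 × 1 / 1000 = 713.1 kN → 713.1 / 2 = 357 kN.
Bearing: edge l_c = 28, r_n = 90.72 kN; interior l_c = 51, r_n = 142.6 kN; R_n = 90.72 + 3·142.6 = 518.4 kN → 259 kN.
Block shear: A_gv = 1590, A_nv = 1044, A_nt = 102 mm²; R_n = min(0.6F_uA_nv, 0.6F_yA_gv) + U_bs·F_u·A_nt = 327.8 kN → 164 kN.
Block shear governs: 164 kN.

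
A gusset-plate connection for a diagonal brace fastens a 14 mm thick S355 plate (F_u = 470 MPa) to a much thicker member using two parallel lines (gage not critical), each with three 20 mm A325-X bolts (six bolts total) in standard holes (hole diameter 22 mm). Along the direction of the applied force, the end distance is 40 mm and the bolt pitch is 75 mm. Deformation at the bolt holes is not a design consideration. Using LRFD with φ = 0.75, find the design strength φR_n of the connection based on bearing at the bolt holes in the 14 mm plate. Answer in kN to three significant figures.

1610 kN

Per bolt r_n = 1.5 l_c t F_u ≤ 3.0 d t F_u; upper limit = 3.0 × 20 × 14 × 470 / 1000 = 394.8 kN.
Edge bolt: l_c = 40 − 22/2 = 29 mm → 1.5 × 29 × 14 × 470 / 1000 = 286.2 → r_n = 286.2 kN.
Interior bolts: l_c = 75 − 22 = 53 mm → 1.5 × 53 × 14 × 470 / 1000 = 523.1 → r_n = 394.8 kN.
R_n = 2 × 286.2 + 4 × 394.8 = 2152 kN.
Design strength φR_n = 0.75 × 2152 = 1610 kN.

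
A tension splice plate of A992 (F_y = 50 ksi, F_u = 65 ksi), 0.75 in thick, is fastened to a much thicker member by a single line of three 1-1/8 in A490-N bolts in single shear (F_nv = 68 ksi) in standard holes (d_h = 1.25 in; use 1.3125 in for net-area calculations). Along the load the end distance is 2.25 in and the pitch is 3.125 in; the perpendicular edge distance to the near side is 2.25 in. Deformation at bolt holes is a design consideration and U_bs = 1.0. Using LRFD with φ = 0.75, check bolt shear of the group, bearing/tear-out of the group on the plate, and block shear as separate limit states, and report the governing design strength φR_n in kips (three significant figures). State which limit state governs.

Bolt shear: A_b = π·1.125²/4 = 0.994 in²; R_n = 68 × 0.994 × 3 × 1 = 202.8 kips → 0.75 × 202.8 = 152 kips.
Bearing: edge l_c = 1.625, r_n = 95.06 kips; interior l_c = 1.875, r_n = 109.7 kips; R_n = 95.06 + 2·109.7 = 314.4 kips → 236 kips.
Block shear: A_gv = 6.375, A_nv = 3.914, A_nt = 1.195 in²; R_n = min(0.6F_uA_nv, 0.6F_yA_gv) + U_bs·F_u·A_nt = 230.3 kips → 173 kips.
Bolt shear governs: 152 kips.

152 kips (bolt shear governs)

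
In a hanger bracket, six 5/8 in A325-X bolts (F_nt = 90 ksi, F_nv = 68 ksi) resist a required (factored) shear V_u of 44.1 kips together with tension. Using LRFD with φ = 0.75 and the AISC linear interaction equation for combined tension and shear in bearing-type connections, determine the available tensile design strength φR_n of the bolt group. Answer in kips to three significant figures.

103 kips

A_b = π·0.625²/4 = 0.3068 in²; f_rv = 44.1 / (6 × 0.3068) = 23.96 ksi.
F'_nt = 1.3 F_nt − (F_nt / φF_nv) f_rv = 1.3·90 − (90/(0.75·68))·23.96 = 74.72 ksi, capped at F_nt → F'_nt = 74.72 ksi.
R_n = F'_nt · A_b · n = 74.72 × 0.3068 × 6 = 137.5 kips.
Design strength φR_n = 0.75 × 137.5 = 103 kips.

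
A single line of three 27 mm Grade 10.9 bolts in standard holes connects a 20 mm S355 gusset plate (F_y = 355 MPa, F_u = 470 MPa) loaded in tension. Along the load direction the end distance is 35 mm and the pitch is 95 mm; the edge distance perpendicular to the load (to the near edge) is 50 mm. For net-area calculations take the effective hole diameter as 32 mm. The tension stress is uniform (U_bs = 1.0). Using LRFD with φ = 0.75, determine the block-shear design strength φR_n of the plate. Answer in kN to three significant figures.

853 kN

Shear plane L_v = 35 + 2·95 = 225 mm; A_gv = 225 × 20 = 4500 mm².
A_nv = (225 − 2.5·32) × 20 = 2900 mm².
A_nt = (50 − 0.5·32) × 20 = 680 mm².
0.6 F_u A_nv = 817.8 kN; 0.6 F_y A_gv = 958.5 kN → shear rupture governs the shear term.
R_n = 817.8 + 1.0 × 470 × 680 / 1000 = 1137 kN.
Design strength φR_n = 0.75 × 1137 = 853 kN.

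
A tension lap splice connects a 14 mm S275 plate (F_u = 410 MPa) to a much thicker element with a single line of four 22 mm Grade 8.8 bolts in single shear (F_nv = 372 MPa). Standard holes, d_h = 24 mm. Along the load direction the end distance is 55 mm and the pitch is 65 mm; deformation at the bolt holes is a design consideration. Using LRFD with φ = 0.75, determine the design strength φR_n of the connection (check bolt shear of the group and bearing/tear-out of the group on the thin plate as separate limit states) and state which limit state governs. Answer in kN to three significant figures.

424 kN (bolt shear governs)

Bolt shear: A_b = π·22²/4 = 380.1 mm²; R_n = 372 × 380.1 × 4 × 1 / 1000 = 565.6 kN → 0.75 × 565.6 = 424 kN.
Bearing (1.2 l_c t F_u ≤ 2.4 d t F_u): upper limit = 2.4·22·14·410 / 1000 = 303.1 kN.
  Edge l_c = 55 − 24/2 = 43 → r_n = 296.2 kN; interior l_c = 65 − 24 = 41 → r_n = 282.4 kN.
  R_n,bearing = 1·296.2 + 3·282.4 = 1143 kN → 0.75 × 1143 = 858 kN.
Bolt shear governs: 424 kN.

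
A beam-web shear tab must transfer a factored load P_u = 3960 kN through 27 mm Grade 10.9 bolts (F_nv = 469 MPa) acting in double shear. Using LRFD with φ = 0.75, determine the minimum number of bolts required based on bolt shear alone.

10 bolts

A_b = π·27²/4 = 572.6 mm².
Per-bolt design strength φR_n = 0.75 × 469 × 572.6 × 2 / 1000 = 402.8 kN.
n ≥ 3960 / 402.8 = 9.831 → use 10 bolts.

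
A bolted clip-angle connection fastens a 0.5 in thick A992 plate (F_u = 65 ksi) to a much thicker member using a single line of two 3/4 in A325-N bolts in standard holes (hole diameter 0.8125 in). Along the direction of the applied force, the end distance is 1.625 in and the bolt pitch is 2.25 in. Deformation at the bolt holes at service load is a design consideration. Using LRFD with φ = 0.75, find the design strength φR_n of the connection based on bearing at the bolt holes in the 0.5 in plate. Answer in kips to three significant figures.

Per bolt r_n = 1.2 l_c t F_u ≤ 2.4 d t F_u; upper limit = 2.4 × 0.75 × 0.5 × 65 = 58.5 kips.
Edge bolt: l_c = 1.625 − 0.8125/2 = 1.219 in → 1.2 × 1.219 × 0.5 × 65 = 47.53 → r_n = 47.53 kips.
Interior bolts: l_c = 2.25 − 0.8125 = 1.438 in → 1.2 × 1.438 × 0.5 × 65 = 56.06 → r_n = 56.06 kips.
R_n = 1 × 47.53 + 1 × 56.06 = 103.6 kips.
Design strength φR_n = 0.75 × 103.6 = 77.7 kips.

77.7 kips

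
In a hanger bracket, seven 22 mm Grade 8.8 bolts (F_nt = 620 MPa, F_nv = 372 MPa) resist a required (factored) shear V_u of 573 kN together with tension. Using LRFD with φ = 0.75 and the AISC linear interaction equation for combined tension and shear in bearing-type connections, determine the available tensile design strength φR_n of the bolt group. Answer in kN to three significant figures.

A_b = π·22²/4 = 380.1 mm²; f_rv = 573 × 1000 / (7 × 380.1) = 215.3 MPa.
F'_nt = 1.3 F_nt − (F_nt / φF_nv) f_rv = 1.3·620 − (620/(0.75·372))·215.3 = 327.5 MPa, capped at F_nt → F'_nt = 327.5 MPa.
R_n = F'_nt · A_b · n = 327.5 × 380.1 × 7 / 1000 = 871.4 kN.
Design strength φR_n = 0.75 × 871.4 = 654 kN.

654 kN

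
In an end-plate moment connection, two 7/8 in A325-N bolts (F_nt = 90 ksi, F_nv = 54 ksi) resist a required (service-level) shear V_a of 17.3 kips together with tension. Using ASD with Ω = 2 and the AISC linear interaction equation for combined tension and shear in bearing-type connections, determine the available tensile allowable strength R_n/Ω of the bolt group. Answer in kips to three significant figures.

A_b = π·0.875²/4 = 0.6013 in²; f_rv = 17.3 / (2 × 0.6013) = 14.39 ksi.
F'_nt = 1.3 F_nt − (Ω F_nt / F_nv) f_rv = 1.3·90 − (2·90/54)·14.39 = 69.05 ksi, capped at F_nt → F'_nt = 69.05 ksi.
R_n = F'_nt · A_b · n = 69.05 × 0.6013 × 2 = 83.04 kips.
Allowable strength R_n/Ω = 83.04 / 2 = 41.5 kips.

41.5 kips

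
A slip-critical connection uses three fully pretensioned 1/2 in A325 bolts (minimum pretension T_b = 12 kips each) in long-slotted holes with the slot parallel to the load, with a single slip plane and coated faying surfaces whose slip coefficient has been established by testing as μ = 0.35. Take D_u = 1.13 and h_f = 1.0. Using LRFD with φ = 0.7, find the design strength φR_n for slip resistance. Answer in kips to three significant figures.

9.97 kips

R_n = μ · D_u · h_f · T_b · n_s · n_b = 0.35 × 1.13 × 1.0 × 12 × 1 × 3 = 14.24 kips.
Design strength φR_n = 0.7 × 14.24 = 9.97 kips.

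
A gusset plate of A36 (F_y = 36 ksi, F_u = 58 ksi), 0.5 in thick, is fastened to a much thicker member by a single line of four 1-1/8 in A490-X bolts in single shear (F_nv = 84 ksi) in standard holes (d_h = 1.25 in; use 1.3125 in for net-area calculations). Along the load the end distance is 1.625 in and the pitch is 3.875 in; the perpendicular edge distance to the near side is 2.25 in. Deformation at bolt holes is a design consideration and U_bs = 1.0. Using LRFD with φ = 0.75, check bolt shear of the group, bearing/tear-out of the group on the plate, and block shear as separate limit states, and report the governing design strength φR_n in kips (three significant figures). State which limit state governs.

Bolt shear: A_b = π·1.125²/4 = 0.994 in²; R_n = 84 × 0.994 × 4 × 1 = 334 kips → 0.75 × 334 = 250 kips.
Bearing: edge l_c = 1, r_n = 34.8 kips; interior l_c = 2.625, r_n = 78.3 kips; R_n = 34.8 + 3·78.3 = 269.7 kips → 202 kips.
Block shear: A_gv = 6.625, A_nv = 4.328, A_nt = 0.7969 in²; R_n = min(0.6F_uA_nv, 0.6F_yA_gv) + U_bs·F_u·A_nt = 189.3 kips → 142 kips.
Block shear governs: 142 kips.

142 kips (block shear governs)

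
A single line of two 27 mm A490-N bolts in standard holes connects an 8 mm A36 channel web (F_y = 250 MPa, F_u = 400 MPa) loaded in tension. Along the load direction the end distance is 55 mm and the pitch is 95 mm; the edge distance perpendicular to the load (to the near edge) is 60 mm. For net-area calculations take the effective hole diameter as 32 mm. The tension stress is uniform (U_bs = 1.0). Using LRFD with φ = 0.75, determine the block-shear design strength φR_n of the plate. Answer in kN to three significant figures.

Shear plane L_v = 55 + 1·95 = 150 mm; A_gv = 150 × 8 = 1200 mm².
A_nv = (150 − 1.5·32) × 8 = 816 mm².
A_nt = (60 − 0.5·32) × 8 = 352 mm².
0.6 F_u A_nv = 195.8 kN; 0.6 F_y A_gv = 180 kN → shear yielding governs the shear term.
R_n = 180 + 1.0 × 400 × 352 / 1000 = 320.8 kN.
Design strength φR_n = 0.75 × 320.8 = 241 kN.

241 kN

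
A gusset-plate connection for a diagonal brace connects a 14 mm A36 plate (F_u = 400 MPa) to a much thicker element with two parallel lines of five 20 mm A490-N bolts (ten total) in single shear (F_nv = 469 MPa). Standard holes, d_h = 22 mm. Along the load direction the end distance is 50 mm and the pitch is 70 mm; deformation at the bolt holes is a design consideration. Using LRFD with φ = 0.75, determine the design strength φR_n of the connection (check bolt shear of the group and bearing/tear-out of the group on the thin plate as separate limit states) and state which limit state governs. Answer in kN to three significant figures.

1110 kN (bolt shear governs)

Bolt shear: A_b = π·20²/4 = 314.2 mm²; R_n = 469 × 314.2 × 10 × 1 / 1000 = 1473 kN → 0.75 × 1473 = 1110 kN.
Bearing (1.2 l_c t F_u ≤ 2.4 d t F_u): upper limit = 2.4·20·14·400 / 1000 = 268.8 kN.
  Edge l_c = 50 − 22/2 = 39 → r_n = 262.1 kN; interior l_c = 70 − 22 = 48 → r_n = 268.8 kN.
  R_n,bearing = 2·262.1 + 8·268.8 = 2675 kN → 0.75 × 2675 = 2010 kN.
Bolt shear governs: 1110 kN.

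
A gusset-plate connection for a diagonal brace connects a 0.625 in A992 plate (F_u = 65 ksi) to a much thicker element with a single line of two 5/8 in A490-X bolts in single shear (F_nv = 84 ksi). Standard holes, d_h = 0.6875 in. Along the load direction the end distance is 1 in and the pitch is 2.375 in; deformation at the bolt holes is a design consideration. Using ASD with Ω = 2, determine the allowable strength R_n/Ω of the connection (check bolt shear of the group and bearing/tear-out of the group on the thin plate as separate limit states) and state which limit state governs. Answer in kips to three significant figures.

Bolt shear: A_b = π·0.625²/4 = 0.3068 in²; R_n = 84 × 0.3068 × 2 × 1 = 51.54 kips → 51.54 / 2 = 25.8 kips.
Bearing (1.2 l_c t F_u ≤ 2.4 d t F_u): upper limit = 2.4·0.625·0.625·65 = 60.94 kips.
  Edge l_c = 1 − 0.6875/2 = 0.6562 → r_n = 31.99 kips; interior l_c = 2.375 − 0.6875 = 1.688 → r_n = 60.94 kips.
  R_n,bearing = 1·31.99 + 1·60.94 = 92.93 kips → 92.93 / 2 = 46.5 kips.
Bolt shear governs: 25.8 kips.

25.8 kips (bolt shear governs)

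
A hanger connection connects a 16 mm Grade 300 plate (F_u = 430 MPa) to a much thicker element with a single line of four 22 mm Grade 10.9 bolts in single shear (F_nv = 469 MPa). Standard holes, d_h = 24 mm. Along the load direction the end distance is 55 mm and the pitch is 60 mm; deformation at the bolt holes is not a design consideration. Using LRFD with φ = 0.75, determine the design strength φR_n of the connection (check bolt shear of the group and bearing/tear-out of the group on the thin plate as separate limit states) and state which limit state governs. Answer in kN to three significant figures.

535 kN (bolt shear governs)

Bolt shear: A_b = π·22²/4 = 380.1 mm²; R_n = 469 × 380.1 × 4 × 1 / 1000 = 713.1 kN → 0.75 × 713.1 = 535 kN.
Bearing (1.5 l_c t F_u ≤ 3.0 d t F_u): upper limit = 3.0·22·16·430 / 1000 = 454.1 kN.
  Edge l_c = 55 − 24/2 = 43 → r_n = 443.8 kN; interior l_c = 60 − 24 = 36 → r_n = 371.5 kN.
  R_n,bearing = 1·443.8 + 3·371.5 = 1558 kN → 0.75 × 1558 = 1170 kN.
Bolt shear governs: 535 kN.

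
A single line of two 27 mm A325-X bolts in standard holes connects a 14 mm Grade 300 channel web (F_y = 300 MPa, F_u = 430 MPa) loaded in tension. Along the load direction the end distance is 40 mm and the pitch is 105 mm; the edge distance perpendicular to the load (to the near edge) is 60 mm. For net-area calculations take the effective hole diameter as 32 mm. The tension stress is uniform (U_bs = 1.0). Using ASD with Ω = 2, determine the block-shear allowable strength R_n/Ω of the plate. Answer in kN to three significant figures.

308 kN

Shear plane L_v = 40 + 1·105 = 145 mm; A_gv = 145 × 14 = 2030 mm².
A_nv = (145 − 1.5·32) × 14 = 1358 mm².
A_nt = (60 − 0.5·32) × 14 = 616 mm².
0.6 F_u A_nv = 350.4 kN; 0.6 F_y A_gv = 365.4 kN → shear rupture governs the shear term.
R_n = 350.4 + 1.0 × 430 × 616 / 1000 = 615.2 kN.
Allowable strength R_n/Ω = 615.2 / 2 = 308 kN.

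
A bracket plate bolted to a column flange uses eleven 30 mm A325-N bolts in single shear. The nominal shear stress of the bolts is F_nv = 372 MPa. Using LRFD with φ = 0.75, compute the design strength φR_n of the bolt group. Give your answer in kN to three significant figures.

A_b = π × 30² / 4 = 706.9 mm².
R_n = F_nv · A_b · n · n_s = 372 × 706.9 × 11 × 1 / 1000 = 2892 kN.
Design strength φR_n = 0.75 × 2892 = 2170 kN.

2170 kN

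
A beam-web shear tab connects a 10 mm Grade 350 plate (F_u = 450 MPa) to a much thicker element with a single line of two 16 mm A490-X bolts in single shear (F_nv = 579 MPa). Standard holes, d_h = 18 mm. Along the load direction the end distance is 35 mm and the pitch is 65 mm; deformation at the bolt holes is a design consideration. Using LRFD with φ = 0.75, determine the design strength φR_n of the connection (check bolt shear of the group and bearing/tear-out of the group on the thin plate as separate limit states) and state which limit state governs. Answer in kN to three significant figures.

175 kN (bolt shear governs)

Bolt shear: A_b = π·16²/4 = 201.1 mm²; R_n = 579 × 201.1 × 2 × 1 / 1000 = 232.8 kN → 0.75 × 232.8 = 175 kN.
Bearing (1.2 l_c t F_u ≤ 2.4 d t F_u): upper limit = 2.4·16·10·450 / 1000 = 172.8 kN.
  Edge l_c = 35 − 18/2 = 26 → r_n = 140.4 kN; interior l_c = 65 − 18 = 47 → r_n = 172.8 kN.
  R_n,bearing = 1·140.4 + 1·172.8 = 313.2 kN → 0.75 × 313.2 = 235 kN.
Bolt shear governs: 175 kN.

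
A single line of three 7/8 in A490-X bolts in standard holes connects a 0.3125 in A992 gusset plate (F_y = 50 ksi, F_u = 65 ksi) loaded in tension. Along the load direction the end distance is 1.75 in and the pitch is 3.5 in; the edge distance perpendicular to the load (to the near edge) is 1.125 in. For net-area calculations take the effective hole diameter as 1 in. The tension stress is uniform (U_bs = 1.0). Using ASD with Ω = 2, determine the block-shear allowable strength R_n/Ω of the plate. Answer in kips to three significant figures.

Shear plane L_v = 1.75 + 2·3.5 = 8.75 in; A_gv = 8.75 × 0.3125 = 2.734 in².
A_nv = (8.75 − 2.5·1) × 0.3125 = 1.953 in².
A_nt = (1.125 − 0.5·1) × 0.3125 = 0.1953 in².
0.6 F_u A_nv = 76.17 kips; 0.6 F_y A_gv = 82.03 kips → shear rupture governs the shear term.
R_n = 76.17 + 1.0 × 65 × 0.1953 = 88.87 kips.
Allowable strength R_n/Ω = 88.87 / 2 = 44.4 kips.

44.4 kips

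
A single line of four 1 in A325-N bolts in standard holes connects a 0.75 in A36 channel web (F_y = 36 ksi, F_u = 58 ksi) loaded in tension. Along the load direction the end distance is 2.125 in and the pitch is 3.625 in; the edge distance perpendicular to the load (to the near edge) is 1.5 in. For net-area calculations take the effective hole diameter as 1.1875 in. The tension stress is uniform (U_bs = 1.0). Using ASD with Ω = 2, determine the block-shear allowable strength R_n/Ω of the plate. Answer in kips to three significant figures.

125 kips

Shear plane L_v = 2.125 + 3·3.625 = 13 in; A_gv = 13 × 0.75 = 9.75 in².
A_nv = (13 − 3.5·1.1875) × 0.75 = 6.633 in².
A_nt = (1.5 − 0.5·1.1875) × 0.75 = 0.6797 in².
0.6 F_u A_nv = 230.8 kips; 0.6 F_y A_gv = 210.6 kips → shear yielding governs the shear term.
R_n = 210.6 + 1.0 × 58 × 0.6797 = 250 kips.
Allowable strength R_n/Ω = 250 / 2 = 125 kips.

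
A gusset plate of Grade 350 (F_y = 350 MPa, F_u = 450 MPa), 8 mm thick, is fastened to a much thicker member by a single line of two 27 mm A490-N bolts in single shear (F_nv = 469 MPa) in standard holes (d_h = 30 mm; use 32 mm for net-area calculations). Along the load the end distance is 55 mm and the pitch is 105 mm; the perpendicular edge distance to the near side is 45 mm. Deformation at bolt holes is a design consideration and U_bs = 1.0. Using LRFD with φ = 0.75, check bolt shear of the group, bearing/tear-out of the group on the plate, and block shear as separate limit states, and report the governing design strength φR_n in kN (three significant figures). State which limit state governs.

260 kN (block shear governs)

Bolt shear: A_b = π·27²/4 = 572.6 mm²; R_n = 469 × 572.6 × 2 × 1 / 1000 = 537.1 kN → 0.75 × 537.1 = 403 kN.
Bearing: edge l_c = 40, r_n = 172.8 kN; interior l_c = 75, r_n = 233.3 kN; R_n = 172.8 + 1·233.3 = 406.1 kN → 305 kN.
Block shear: A_gv = 1280, A_nv = 896, A_nt = 232 mm²; R_n = min(0.6F_uA_nv, 0.6F_yA_gv) + U_bs·F_u·A_nt = 346.3 kN → 260 kN.
Block shear governs: 260 kN.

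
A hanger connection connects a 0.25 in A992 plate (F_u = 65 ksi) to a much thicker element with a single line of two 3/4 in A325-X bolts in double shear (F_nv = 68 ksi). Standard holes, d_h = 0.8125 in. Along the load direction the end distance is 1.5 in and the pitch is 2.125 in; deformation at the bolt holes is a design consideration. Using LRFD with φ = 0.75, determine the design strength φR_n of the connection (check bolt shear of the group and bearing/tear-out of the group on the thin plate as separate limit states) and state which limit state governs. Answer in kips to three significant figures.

Bolt shear: A_b = π·0.75²/4 = 0.4418 in²; R_n = 68 × 0.4418 × 2 × 2 = 120.2 kips → 0.75 × 120.2 = 90.1 kips.
Bearing (1.2 l_c t F_u ≤ 2.4 d t F_u): upper limit = 2.4·0.75·0.25·65 = 29.25 kips.
  Edge l_c = 1.5 − 0.8125/2 = 1.094 → r_n = 21.33 kips; interior l_c = 2.125 − 0.8125 = 1.312 → r_n = 25.59 kips.
  R_n,bearing = 1·21.33 + 1·25.59 = 46.92 kips → 0.75 × 46.92 = 35.2 kips.
Bearing governs: 35.2 kips.

35.2 kips (bearing governs)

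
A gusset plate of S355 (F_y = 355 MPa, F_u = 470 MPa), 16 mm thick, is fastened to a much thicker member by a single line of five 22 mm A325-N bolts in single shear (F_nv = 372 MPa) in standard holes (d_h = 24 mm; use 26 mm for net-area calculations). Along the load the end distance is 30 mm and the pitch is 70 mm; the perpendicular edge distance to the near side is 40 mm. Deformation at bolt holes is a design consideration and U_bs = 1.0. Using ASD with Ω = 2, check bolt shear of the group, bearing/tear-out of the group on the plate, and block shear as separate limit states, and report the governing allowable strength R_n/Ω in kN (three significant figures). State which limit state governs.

Bolt shear: A_b = π·22²/4 = 380.1 mm²; R_n = 372 × 380.1 × 5 × 1 / 1000 = 707 kN → 707 / 2 = 354 kN.
Bearing: edge l_c = 18, r_n = 162.4 kN; interior l_c = 46, r_n = 397.1 kN; R_n = 162.4 + 4·397.1 = 1751 kN → 875 kN.
Block shear: A_gv = 4960, A_nv = 3088, A_nt = 432 mm²; R_n = min(0.6F_uA_nv, 0.6F_yA_gv) + U_bs·F_u·A_nt = 1074 kN → 537 kN.
Bolt shear governs: 354 kN.

354 kN (bolt shear governs)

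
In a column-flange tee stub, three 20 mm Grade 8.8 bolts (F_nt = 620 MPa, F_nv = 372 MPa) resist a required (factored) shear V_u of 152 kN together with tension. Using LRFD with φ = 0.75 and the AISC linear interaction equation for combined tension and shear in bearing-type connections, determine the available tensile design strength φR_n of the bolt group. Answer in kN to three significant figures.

A_b = π·20²/4 = 314.2 mm²; f_rv = 152 × 1000 / (3 × 314.2) = 161.3 MPa.
F'_nt = 1.3 F_nt − (F_nt / φF_nv) f_rv = 1.3·620 − (620/(0.75·372))·161.3 = 447.6 MPa, capped at F_nt → F'_nt = 447.6 MPa.
R_n = F'_nt · A_b · n = 447.6 × 314.2 × 3 / 1000 = 421.9 kN.
Design strength φR_n = 0.75 × 421.9 = 316 kN.

316 kN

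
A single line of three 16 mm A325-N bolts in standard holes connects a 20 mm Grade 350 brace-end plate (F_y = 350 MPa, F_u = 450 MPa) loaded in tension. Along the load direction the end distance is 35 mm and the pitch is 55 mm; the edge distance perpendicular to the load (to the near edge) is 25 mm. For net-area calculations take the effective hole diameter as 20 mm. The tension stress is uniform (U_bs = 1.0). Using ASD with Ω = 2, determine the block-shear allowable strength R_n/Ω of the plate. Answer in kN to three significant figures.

324 kN

Shear plane L_v = 35 + 2·55 = 145 mm; A_gv = 145 × 20 = 2900 mm².
A_nv = (145 − 2.5·20) × 20 = 1900 mm².
A_nt = (25 − 0.5·20) × 20 = 300 mm².
0.6 F_u A_nv = 513 kN; 0.6 F_y A_gv = 609 kN → shear rupture governs the shear term.
R_n = 513 + 1.0 × 450 × 300 / 1000 = 648 kN.
Allowable strength R_n/Ω = 648 / 2 = 324 kN.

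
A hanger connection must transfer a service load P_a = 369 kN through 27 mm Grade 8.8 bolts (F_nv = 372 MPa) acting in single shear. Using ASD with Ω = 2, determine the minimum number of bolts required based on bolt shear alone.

4 bolts

A_b = π·27²/4 = 572.6 mm².
Per-bolt allowable strength R_n/Ω = 372 × 572.6 × 1 / 1000 / 2 = 106.5 kN.
n ≥ 369 / 106.5 = 3.465 → use 4 bolts.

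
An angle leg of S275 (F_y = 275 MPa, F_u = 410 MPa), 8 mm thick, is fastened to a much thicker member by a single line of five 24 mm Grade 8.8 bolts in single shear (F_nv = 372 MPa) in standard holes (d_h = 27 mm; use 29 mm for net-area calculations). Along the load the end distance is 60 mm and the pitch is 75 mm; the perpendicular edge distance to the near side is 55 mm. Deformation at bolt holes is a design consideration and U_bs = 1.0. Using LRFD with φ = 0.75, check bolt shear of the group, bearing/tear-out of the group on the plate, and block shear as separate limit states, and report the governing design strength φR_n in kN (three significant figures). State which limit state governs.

Bolt shear: A_b = π·24²/4 = 452.4 mm²; R_n = 372 × 452.4 × 5 × 1 / 1000 = 841.4 kN → 0.75 × 841.4 = 631 kN.
Bearing: edge l_c = 46.5, r_n = 183 kN; interior l_c = 48, r_n = 188.9 kN; R_n = 183 + 4·188.9 = 938.7 kN → 704 kN.
Block shear: A_gv = 2880, A_nv = 1836, A_nt = 324 mm²; R_n = min(0.6F_uA_nv, 0.6F_yA_gv) + U_bs·F_u·A_nt = 584.5 kN → 438 kN.
Block shear governs: 438 kN.

438 kN (block shear governs)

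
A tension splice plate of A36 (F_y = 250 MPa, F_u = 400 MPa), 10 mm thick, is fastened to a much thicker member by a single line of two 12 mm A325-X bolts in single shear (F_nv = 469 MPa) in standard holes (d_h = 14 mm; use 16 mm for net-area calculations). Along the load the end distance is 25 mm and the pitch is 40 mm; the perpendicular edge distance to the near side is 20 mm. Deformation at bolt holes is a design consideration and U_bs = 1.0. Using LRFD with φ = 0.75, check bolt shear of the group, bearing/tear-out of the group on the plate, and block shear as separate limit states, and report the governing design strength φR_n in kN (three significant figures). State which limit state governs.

79.6 kN (bolt shear governs)

Bolt shear: A_b = π·12²/4 = 113.1 mm²; R_n = 469 × 113.1 × 2 × 1 / 1000 = 106.1 kN → 0.75 × 106.1 = 79.6 kN.
Bearing: edge l_c = 18, r_n = 86.4 kN; interior l_c = 26, r_n = 115.2 kN; R_n = 86.4 + 1·115.2 = 201.6 kN → 151 kN.
Block shear: A_gv = 650, A_nv = 410, A_nt = 120 mm²; R_n = min(0.6F_uA_nv, 0.6F_yA_gv) + U_bs·F_u·A_nt = 145.5 kN → 109 kN.
Bolt shear governs: 79.6 kN.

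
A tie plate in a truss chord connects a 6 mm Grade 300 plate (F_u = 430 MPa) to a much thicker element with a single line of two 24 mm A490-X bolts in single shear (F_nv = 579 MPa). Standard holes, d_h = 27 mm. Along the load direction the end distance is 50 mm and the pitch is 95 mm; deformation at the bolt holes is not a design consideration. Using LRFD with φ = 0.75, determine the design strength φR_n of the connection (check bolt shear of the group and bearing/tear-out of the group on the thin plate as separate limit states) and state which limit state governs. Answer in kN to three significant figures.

245 kN (bearing governs)

Bolt shear: A_b = π·24²/4 = 452.4 mm²; R_n = 579 × 452.4 × 2 × 1 / 1000 = 523.9 kN → 0.75 × 523.9 = 393 kN.
Bearing (1.5 l_c t F_u ≤ 3.0 d t F_u): upper limit = 3.0·24·6·430 / 1000 = 185.8 kN.
  Edge l_c = 50 − 27/2 = 36.5 → r_n = 141.3 kN; interior l_c = 95 − 27 = 68 → r_n = 185.8 kN.
  R_n,bearing = 1·141.3 + 1·185.8 = 327 kN → 0.75 × 327 = 245 kN.
Bearing governs: 245 kN.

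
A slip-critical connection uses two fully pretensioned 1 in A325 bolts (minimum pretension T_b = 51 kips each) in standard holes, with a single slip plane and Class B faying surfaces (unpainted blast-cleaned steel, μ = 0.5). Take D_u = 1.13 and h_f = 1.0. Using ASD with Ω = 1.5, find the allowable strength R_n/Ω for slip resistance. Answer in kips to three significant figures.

R_n = μ · D_u · h_f · T_b · n_s · n_b = 0.5 × 1.13 × 1.0 × 51 × 1 × 2 = 57.63 kips.
Allowable strength R_n/Ω = 57.63 / 1.5 = 38.4 kips.

38.4 kips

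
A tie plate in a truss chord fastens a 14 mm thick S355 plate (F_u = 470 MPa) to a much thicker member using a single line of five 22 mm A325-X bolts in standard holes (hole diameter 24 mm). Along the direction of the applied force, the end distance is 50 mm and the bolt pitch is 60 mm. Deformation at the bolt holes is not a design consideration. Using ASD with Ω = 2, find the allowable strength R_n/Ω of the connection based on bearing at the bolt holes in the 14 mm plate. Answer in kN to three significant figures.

Per bolt r_n = 1.5 l_c t F_u ≤ 3.0 d t F_u; upper limit = 3.0 × 22 × 14 × 470 / 1000 = 434.3 kN.
Edge bolt: l_c = 50 − 24/2 = 38 mm → 1.5 × 38 × 14 × 470 / 1000 = 375.1 → r_n = 375.1 kN.
Interior bolts: l_c = 60 − 24 = 36 mm → 1.5 × 36 × 14 × 470 / 1000 = 355.3 → r_n = 355.3 kN.
R_n = 1 × 375.1 + 4 × 355.3 = 1796 kN.
Allowable strength R_n/Ω = 1796 / 2 = 898 kN.

898 kN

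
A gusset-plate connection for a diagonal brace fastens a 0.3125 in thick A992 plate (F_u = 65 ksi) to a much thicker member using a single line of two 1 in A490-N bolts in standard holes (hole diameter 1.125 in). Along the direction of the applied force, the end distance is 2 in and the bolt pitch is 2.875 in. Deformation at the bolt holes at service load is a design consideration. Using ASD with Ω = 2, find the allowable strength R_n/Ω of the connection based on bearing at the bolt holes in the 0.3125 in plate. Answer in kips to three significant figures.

38.8 kips

Per bolt r_n = 1.2 l_c t F_u ≤ 2.4 d t F_u; upper limit = 2.4 × 1 × 0.3125 × 65 = 48.75 kips.
Edge bolt: l_c = 2 − 1.125/2 = 1.438 in → 1.2 × 1.438 × 0.3125 × 65 = 35.04 → r_n = 35.04 kips.
Interior bolts: l_c = 2.875 − 1.125 = 1.75 in → 1.2 × 1.75 × 0.3125 × 65 = 42.66 → r_n = 42.66 kips.
R_n = 1 × 35.04 + 1 × 42.66 = 77.7 kips.
Allowable strength R_n/Ω = 77.7 / 2 = 38.8 kips.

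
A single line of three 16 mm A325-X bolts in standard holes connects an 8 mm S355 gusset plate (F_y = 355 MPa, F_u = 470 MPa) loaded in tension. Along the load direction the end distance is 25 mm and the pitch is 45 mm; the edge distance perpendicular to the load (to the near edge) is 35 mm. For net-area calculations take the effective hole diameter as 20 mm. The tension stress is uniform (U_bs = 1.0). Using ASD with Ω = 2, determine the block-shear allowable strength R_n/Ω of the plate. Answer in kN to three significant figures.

120 kN

Shear plane L_v = 25 + 2·45 = 115 mm; A_gv = 115 × 8 = 920 mm².
A_nv = (115 − 2.5·20) × 8 = 520 mm².
A_nt = (35 − 0.5·20) × 8 = 200 mm².
0.6 F_u A_nv = 146.6 kN; 0.6 F_y A_gv = 196 kN → shear rupture governs the shear term.
R_n = 146.6 + 1.0 × 470 × 200 / 1000 = 240.6 kN.
Allowable strength R_n/Ω = 240.6 / 2 = 120 kN.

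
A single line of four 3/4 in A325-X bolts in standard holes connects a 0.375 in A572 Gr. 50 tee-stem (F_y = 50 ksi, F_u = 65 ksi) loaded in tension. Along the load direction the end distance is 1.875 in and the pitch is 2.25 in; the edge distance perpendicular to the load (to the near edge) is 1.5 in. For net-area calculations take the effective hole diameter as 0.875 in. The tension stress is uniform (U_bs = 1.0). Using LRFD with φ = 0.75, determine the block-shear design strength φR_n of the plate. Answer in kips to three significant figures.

Shear plane L_v = 1.875 + 3·2.25 = 8.625 in; A_gv = 8.625 × 0.375 = 3.234 in².
A_nv = (8.625 − 3.5·0.875) × 0.375 = 2.086 in².
A_nt = (1.5 − 0.5·0.875) × 0.375 = 0.3984 in².
0.6 F_u A_nv = 81.35 kips; 0.6 F_y A_gv = 97.03 kips → shear rupture governs the shear term.
R_n = 81.35 + 1.0 × 65 × 0.3984 = 107.2 kips.
Design strength φR_n = 0.75 × 107.2 = 80.4 kips.

80.4 kips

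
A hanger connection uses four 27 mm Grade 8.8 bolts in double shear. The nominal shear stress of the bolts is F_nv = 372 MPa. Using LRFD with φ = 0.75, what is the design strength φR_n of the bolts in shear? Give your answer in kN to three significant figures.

1280 kN

A_b = π × 27² / 4 = 572.6 mm².
R_n = F_nv · A_b · n · n_s = 372 × 572.6 × 4 × 2 / 1000 = 1704 kN.
Design strength φR_n = 0.75 × 1704 = 1280 kN.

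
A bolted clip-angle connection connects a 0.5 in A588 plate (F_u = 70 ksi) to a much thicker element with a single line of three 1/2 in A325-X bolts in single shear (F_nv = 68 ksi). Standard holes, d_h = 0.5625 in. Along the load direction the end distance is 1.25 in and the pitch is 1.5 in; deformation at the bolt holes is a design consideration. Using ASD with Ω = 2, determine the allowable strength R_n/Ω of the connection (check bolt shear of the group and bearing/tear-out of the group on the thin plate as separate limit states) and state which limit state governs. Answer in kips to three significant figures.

20 kips (bolt shear governs)

Bolt shear: A_b = π·0.5²/4 = 0.1963 in²; R_n = 68 × 0.1963 × 3 × 1 = 40.06 kips → 40.06 / 2 = 20 kips.
Bearing (1.2 l_c t F_u ≤ 2.4 d t F_u): upper limit = 2.4·0.5·0.5·70 = 42 kips.
  Edge l_c = 1.25 − 0.5625/2 = 0.9688 → r_n = 40.69 kips; interior l_c = 1.5 − 0.5625 = 0.9375 → r_n = 39.38 kips.
  R_n,bearing = 1·40.69 + 2·39.38 = 119.4 kips → 119.4 / 2 = 59.7 kips.
Bolt shear governs: 20 kips.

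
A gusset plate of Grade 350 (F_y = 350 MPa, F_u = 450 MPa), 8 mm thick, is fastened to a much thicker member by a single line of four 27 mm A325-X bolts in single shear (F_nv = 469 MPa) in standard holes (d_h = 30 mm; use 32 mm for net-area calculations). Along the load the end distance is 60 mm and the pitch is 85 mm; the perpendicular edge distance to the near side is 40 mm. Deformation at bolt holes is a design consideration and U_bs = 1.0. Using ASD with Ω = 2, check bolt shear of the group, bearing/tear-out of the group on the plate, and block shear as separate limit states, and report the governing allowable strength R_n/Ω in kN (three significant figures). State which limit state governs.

Bolt shear: A_b = π·27²/4 = 572.6 mm²; R_n = 469 × 572.6 × 4 × 1 / 1000 = 1074 kN → 1074 / 2 = 537 kN.
Bearing: edge l_c = 45, r_n = 194.4 kN; interior l_c = 55, r_n = 233.3 kN; R_n = 194.4 + 3·233.3 = 894.2 kN → 447 kN.
Block shear: A_gv = 2520, A_nv = 1624, A_nt = 192 mm²; R_n = min(0.6F_uA_nv, 0.6F_yA_gv) + U_bs·F_u·A_nt = 524.9 kN → 262 kN.
Block shear governs: 262 kN.

262 kN (block shear governs)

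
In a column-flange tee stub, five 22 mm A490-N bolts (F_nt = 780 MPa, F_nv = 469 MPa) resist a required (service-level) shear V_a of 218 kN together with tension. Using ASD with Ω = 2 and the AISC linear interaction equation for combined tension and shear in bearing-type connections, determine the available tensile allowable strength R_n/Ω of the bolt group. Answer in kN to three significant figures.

A_b = π·22²/4 = 380.1 mm²; f_rv = 218 × 1000 / (5 × 380.1) = 114.7 MPa.
F'_nt = 1.3 F_nt − (Ω F_nt / F_nv) f_rv = 1.3·780 − (2·780/469)·114.7 = 632.5 MPa, capped at F_nt → F'_nt = 632.5 MPa.
R_n = F'_nt · A_b · n = 632.5 × 380.1 × 5 / 1000 = 1202 kN.
Allowable strength R_n/Ω = 1202 / 2 = 601 kN.

601 kN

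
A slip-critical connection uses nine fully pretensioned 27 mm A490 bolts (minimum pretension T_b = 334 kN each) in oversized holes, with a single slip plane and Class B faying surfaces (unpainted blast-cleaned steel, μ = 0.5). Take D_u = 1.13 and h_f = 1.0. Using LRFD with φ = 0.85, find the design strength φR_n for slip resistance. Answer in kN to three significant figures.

R_n = μ · D_u · h_f · T_b · n_s · n_b = 0.5 × 1.13 × 1.0 × 334 × 1 × 9 = 1698 kN.
Design strength φR_n = 0.85 × 1698 = 1440 kN.

1440 kN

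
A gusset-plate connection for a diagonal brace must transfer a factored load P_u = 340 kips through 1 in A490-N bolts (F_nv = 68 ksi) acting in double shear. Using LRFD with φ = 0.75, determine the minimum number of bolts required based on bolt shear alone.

5 bolts

A_b = π·1²/4 = 0.7854 in².
Per-bolt design strength φR_n = 0.75 × 68 × 0.7854 × 2 = 80.11 kips.
n ≥ 340 / 80.11 = 4.244 → use 5 bolts.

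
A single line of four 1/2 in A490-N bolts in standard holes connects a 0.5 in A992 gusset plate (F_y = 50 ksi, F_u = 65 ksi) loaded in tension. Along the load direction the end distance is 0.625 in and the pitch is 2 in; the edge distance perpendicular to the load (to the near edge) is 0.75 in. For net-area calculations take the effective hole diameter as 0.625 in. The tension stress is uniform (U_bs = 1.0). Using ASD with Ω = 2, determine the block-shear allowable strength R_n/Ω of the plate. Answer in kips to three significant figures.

Shear plane L_v = 0.625 + 3·2 = 6.625 in; A_gv = 6.625 × 0.5 = 3.312 in².
A_nv = (6.625 − 3.5·0.625) × 0.5 = 2.219 in².
A_nt = (0.75 − 0.5·0.625) × 0.5 = 0.2188 in².
0.6 F_u A_nv = 86.53 kips; 0.6 F_y A_gv = 99.38 kips → shear rupture governs the shear term.
R_n = 86.53 + 1.0 × 65 × 0.2188 = 100.8 kips.
Allowable strength R_n/Ω = 100.8 / 2 = 50.4 kips.

50.4 kips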